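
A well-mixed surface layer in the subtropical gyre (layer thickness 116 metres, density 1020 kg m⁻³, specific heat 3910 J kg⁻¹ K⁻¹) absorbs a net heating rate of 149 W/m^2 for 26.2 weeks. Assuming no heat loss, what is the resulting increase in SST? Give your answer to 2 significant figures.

Areal heat capacity C = ρ c_p D = 1020 × 3910 × 116 = 4.63×10^8 J/(m²·K).
Net heat input Q = F Δt = 149 × (26.2 weeks × 6.048×10^5 s/week) = 2.36×10^9 J/m².
ΔT = Q / C = 2.36×10^9 / 4.63×10^8 = 5.10 K.

5.1 K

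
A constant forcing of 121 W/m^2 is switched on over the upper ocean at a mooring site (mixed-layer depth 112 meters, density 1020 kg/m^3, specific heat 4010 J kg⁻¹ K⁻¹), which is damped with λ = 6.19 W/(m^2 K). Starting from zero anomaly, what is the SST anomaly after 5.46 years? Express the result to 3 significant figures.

Areal heat capacity C = ρ c_p D = 1020 × 4010 × 112 = 4.58×10^8 J m⁻² K⁻¹.
τ = C / λ = 4.58×10^8 / 6.19 = 7.40×10^7 s.
Equilibrium anomaly ΔT_eq = F / λ = 121 / 6.19 = 19.5 K.
t = 5.46 years = 1.72×10^8 s, so t/τ = 2.33.
ΔT(t) = ΔT_eq (1 − e^(−t/τ)) = 19.5 × (1 − e^−2.33) = 17.6 K.

17.6 K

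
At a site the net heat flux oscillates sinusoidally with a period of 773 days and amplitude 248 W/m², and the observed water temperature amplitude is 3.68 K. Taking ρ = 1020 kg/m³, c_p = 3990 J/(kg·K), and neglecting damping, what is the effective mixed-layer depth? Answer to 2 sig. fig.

ω = 2π / 6.68×10^7 s = 9.41×10^-8 s⁻¹.
Required C = F₀ / (A ω) = 248 / (3.68 × 9.41×10^-8) = 7.16×10^8 J/(m²·K).
D = C / (ρ c_p) = 7.16×10^8 / (1020 × 3990) = 176 m.

180 m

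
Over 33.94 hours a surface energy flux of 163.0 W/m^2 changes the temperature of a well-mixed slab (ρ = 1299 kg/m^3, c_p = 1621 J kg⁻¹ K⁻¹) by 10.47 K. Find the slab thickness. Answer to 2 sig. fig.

0.90 m

Heat input Q = F Δt = 163.0 × 1.22×10^5 s = 1.99×10^7 J/m².
Required areal heat capacity C = Q / ΔT = 1.90×10^6 J/(m²·K).
Depth D = C / (ρ c_p) = 1.90×10^6 / (1299 × 1621) = 0.903 m.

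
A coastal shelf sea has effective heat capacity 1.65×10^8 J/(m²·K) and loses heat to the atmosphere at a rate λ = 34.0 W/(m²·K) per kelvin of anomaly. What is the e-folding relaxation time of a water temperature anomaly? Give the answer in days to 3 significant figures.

Areal heat capacity C = 1.65×10^8 J/(m²·K) (given).
Relaxation time τ = C / λ = 1.65×10^8 / 34.0 = 4.85×10^6 s.
In days: 4.85×10^6 s / (86400 s/day) = 56.2 days.

56.2 days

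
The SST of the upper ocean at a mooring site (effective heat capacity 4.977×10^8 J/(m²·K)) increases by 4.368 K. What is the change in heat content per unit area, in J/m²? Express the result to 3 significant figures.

2.17×10^9

Areal heat capacity C = 4.977×10^8 J/(m²·K) (given).
ΔQ = C ΔT = 4.98×10^8 × 4.368 = 2.17×10^9 J/m².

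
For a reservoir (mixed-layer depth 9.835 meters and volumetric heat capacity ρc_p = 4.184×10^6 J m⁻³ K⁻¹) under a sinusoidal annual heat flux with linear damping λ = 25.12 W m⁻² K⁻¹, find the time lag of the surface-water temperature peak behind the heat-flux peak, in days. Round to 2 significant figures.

18 days

Areal heat capacity C = ρc_p × D = 4.184×10^6 × 9.835 = 4.11×10^7 J/(m²·K).
ω = 2π / 3.15×10^7 s = 1.99×10^-7 s⁻¹.
Phase lag φ = arctan(Cω/λ) = arctan(8.20/25.12) = 0.315 rad.
Time lag = φ / ω = 0.315 / 1.99×10^-7 = 1.58×10^6 s = 18.3 days.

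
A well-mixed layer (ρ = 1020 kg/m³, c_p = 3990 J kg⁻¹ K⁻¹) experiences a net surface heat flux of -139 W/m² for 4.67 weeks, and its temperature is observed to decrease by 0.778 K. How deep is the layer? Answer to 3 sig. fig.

Heat input Q = F Δt = -139 × 2.82×10^6 s = -3.93×10^8 J/m².
Required areal heat capacity C = Q / ΔT = 5.05×10^8 J/(m²·K).
Depth D = C / (ρ c_p) = 5.05×10^8 / (1020 × 3990) = 124 m.

124 m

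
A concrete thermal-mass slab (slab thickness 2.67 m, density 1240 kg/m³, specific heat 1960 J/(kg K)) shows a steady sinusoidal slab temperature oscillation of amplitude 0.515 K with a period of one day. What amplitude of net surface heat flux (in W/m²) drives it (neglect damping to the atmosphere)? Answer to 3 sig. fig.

243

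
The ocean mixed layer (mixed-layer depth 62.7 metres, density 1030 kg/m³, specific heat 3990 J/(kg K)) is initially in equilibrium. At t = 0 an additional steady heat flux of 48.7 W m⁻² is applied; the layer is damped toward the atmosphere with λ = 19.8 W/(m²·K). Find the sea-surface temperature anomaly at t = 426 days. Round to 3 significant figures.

Areal heat capacity C = ρ c_p D = 1030 × 3990 × 62.7 = 2.58×10^8 J/(m^2 K).
τ = C / λ = 2.58×10^8 / 19.8 = 1.30×10^7 s.
Equilibrium anomaly ΔT_eq = F / λ = 48.7 / 19.8 = 2.46 K.
t = 426 days = 3.68×10^7 s, so t/τ = 2.83.
ΔT(t) = ΔT_eq (1 − e^(−t/τ)) = 2.46 × (1 − e^−2.83) = 2.31 K.

2.31 K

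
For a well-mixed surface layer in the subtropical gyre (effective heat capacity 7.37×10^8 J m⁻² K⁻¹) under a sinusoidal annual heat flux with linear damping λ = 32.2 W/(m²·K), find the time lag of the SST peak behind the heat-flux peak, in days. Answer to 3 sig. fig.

Areal heat capacity C = 7.37×10^8 J m⁻² K⁻¹ (given).
ω = 2π / 3.15×10^7 s = 1.99×10^-7 s⁻¹.
Phase lag φ = arctan(Cω/λ) = arctan(147/32.2) = 1.35 rad.
Time lag = φ / ω = 1.35 / 1.99×10^-7 = 6.80×10^6 s = 78.7 days.

78.7 days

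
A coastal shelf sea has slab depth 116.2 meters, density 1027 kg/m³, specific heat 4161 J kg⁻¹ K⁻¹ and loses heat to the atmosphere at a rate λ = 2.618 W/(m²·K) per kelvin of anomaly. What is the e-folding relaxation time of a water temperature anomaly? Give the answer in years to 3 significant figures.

6.01 years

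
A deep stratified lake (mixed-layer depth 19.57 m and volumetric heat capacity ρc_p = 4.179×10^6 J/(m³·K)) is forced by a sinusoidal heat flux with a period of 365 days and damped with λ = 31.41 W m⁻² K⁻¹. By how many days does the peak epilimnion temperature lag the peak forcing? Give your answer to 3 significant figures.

27.8 days

Areal heat capacity C = ρc_p × D = 4.179×10^6 × 19.57 = 8.18×10^7 J/(m²·K).
ω = 2π / 3.15×10^7 s = 1.99×10^-7 s⁻¹.
Phase lag φ = arctan(Cω/λ) = arctan(16.3/31.41) = 0.479 rad.
Time lag = φ / ω = 0.479 / 1.99×10^-7 = 2.40×10^6 s = 27.8 days.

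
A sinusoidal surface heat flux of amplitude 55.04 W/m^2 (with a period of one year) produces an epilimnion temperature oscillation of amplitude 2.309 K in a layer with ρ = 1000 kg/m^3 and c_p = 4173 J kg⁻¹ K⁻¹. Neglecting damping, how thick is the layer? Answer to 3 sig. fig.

28.7 m

ω = 2π / 3.15×10^7 s = 1.99×10^-7 s⁻¹.
Required C = F₀ / (A ω) = 55.04 / (2.309 × 1.99×10^-7) = 1.20×10^8 J/(m²·K).
D = C / (ρ c_p) = 1.20×10^8 / (1000 × 4173) = 28.7 m.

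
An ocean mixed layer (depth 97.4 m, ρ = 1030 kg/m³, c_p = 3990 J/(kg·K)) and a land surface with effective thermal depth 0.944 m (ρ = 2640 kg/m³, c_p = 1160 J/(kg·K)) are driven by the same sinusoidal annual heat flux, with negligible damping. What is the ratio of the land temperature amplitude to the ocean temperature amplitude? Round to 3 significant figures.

138

C_ocean = 1030 × 3990 × 97.4 = 4.00×10^8 J/(m²·K).
C_land = 2640 × 1160 × 0.944 = 2.89×10^6 J/(m²·K).
Undamped amplitude ∝ 1/C, so A_land/A_ocean = C_ocean/C_land = 138.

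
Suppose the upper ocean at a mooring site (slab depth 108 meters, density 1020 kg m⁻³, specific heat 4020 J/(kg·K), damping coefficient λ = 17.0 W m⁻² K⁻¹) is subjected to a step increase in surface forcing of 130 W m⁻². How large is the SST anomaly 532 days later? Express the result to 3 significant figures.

6.34 K

Areal heat capacity C = ρ c_p D = 1020 × 4020 × 108 = 4.43×10^8 J m⁻² K⁻¹.
τ = C / λ = 4.43×10^8 / 17.0 = 2.60×10^7 s.
Equilibrium anomaly ΔT_eq = F / λ = 130 / 17.0 = 7.65 K.
t = 532 days = 4.60×10^7 s, so t/τ = 1.76.
ΔT(t) = ΔT_eq (1 − e^(−t/τ)) = 7.65 × (1 − e^−1.76) = 6.34 K.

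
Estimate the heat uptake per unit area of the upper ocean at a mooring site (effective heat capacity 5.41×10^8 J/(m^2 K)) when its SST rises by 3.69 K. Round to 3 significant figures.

2.00×10^9

Areal heat capacity C = 5.41×10^8 J/(m^2 K) (given).
ΔQ = C ΔT = 5.41×10^8 × 3.69 = 2.00×10^9 J/m².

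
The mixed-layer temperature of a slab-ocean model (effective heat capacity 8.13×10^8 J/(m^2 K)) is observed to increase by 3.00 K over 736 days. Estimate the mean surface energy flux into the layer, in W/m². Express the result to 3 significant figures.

Areal heat capacity C = 8.13×10^8 J/(m^2 K) (given).
Required heat per unit area: Q = C ΔT = 8.13×10^8 × 3.00 = 2.44×10^9 J/m².
Flux F = Q / Δt = 2.44×10^9 / 6.36×10^7 s = 38.4 W/m².

38.4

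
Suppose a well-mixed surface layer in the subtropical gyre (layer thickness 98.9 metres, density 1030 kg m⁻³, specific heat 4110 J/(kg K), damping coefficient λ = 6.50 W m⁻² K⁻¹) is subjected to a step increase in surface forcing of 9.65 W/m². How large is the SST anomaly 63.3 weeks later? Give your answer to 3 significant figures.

Areal heat capacity C = ρ c_p D = 1030 × 4110 × 98.9 = 4.19×10^8 J/(m²·K).
τ = C / λ = 4.19×10^8 / 6.50 = 6.44×10^7 s.
Equilibrium anomaly ΔT_eq = F / λ = 9.65 / 6.50 = 1.48 K.
t = 63.3 weeks = 3.83×10^7 s, so t/τ = 0.594.
ΔT(t) = ΔT_eq (1 − e^(−t/τ)) = 1.48 × (1 − e^−0.594) = 0.665 K.

0.665 K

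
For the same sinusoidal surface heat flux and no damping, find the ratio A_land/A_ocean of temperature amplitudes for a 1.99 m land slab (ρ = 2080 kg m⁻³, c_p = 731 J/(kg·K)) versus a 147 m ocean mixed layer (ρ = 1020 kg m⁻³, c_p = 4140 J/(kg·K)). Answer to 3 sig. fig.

205

C_ocean = 1020 × 4140 × 147 = 6.21×10^8 J/(m²·K).
C_land = 2080 × 731 × 1.99 = 3.03×10^6 J/(m²·K).
Undamped amplitude ∝ 1/C, so A_land/A_ocean = C_ocean/C_land = 205.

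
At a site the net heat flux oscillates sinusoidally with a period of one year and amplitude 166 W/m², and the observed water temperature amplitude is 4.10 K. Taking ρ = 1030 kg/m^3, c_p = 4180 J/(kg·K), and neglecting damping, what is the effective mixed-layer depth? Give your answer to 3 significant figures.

47.2 m

ω = 2π / 3.15×10^7 s = 1.99×10^-7 s⁻¹.
Required C = F₀ / (A ω) = 166 / (4.10 × 1.99×10^-7) = 2.03×10^8 J/(m²·K).
D = C / (ρ c_p) = 2.03×10^8 / (1030 × 4180) = 47.2 m.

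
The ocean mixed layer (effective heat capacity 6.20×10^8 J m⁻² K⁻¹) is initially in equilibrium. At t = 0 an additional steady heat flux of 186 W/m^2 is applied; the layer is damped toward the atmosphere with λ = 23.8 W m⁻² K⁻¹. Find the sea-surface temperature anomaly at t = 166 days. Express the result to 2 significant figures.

3.3 K

Areal heat capacity C = 6.20×10^8 J m⁻² K⁻¹ (given).
τ = C / λ = 6.20×10^8 / 23.8 = 2.61×10^7 s.
Equilibrium anomaly ΔT_eq = F / λ = 186 / 23.8 = 7.82 K.
t = 166 days = 1.43×10^7 s, so t/τ = 0.551.
ΔT(t) = ΔT_eq (1 − e^(−t/τ)) = 7.82 × (1 − e^−0.551) = 3.31 K.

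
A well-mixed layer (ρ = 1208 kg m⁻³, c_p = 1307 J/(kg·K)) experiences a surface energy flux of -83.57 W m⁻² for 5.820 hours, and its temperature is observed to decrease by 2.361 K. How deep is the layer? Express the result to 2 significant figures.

Heat input Q = F Δt = -83.57 × 21000 s = -1.75×10^6 J/m².
Required areal heat capacity C = Q / ΔT = 7.42×10^5 J/(m²·K).
Depth D = C / (ρ c_p) = 7.42×10^5 / (1208 × 1307) = 0.470 m.

0.47 m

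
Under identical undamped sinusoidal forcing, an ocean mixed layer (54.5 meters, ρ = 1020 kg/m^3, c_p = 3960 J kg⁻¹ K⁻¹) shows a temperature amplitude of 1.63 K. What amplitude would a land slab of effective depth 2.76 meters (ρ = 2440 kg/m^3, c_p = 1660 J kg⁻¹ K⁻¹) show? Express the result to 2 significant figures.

C_ocean = 2.20×10^8 J/(m²·K); C_land = 1.12×10^7 J/(m²·K).
A ∝ 1/C ⇒ A_land = A_ocean × C_ocean/C_land = 1.63 × 19.7 = 32.1 K.

32 K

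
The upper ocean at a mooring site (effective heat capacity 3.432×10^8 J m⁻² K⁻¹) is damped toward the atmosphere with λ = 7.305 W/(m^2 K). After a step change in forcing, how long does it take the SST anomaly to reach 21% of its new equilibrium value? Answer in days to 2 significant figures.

130 days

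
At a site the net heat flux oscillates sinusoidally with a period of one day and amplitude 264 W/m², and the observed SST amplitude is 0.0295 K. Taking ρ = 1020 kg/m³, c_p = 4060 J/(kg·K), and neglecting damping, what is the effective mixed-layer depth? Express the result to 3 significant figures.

ω = 2π / 86400 s = 7.27×10^-5 s⁻¹.
Required C = F₀ / (A ω) = 264 / (0.0295 × 7.27×10^-5) = 1.23×10^8 J/(m²·K).
D = C / (ρ c_p) = 1.23×10^8 / (1020 × 4060) = 29.7 m.

29.7 m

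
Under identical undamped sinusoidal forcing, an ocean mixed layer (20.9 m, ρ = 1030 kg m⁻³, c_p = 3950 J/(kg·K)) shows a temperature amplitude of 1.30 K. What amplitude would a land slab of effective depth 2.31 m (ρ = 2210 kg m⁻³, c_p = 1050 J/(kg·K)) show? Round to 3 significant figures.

20.6 K

C_ocean = 8.50×10^7 J/(m²·K); C_land = 5.36×10^6 J/(m²·K).
A ∝ 1/C ⇒ A_land = A_ocean × C_ocean/C_land = 1.30 × 15.9 = 20.6 K.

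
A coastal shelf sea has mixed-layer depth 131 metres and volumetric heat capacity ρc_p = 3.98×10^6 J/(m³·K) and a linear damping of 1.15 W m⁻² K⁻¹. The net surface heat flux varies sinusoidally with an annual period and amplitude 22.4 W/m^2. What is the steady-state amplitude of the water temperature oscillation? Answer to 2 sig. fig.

0.22 K

Areal heat capacity C = ρc_p × D = 3.98×10^6 × 131 = 5.21×10^8 J/(m²·K).
Angular frequency ω = 2π / T = 2π / 3.15×10^7 s = 1.99×10^-7 s⁻¹.
√((Cω)² + λ²) = √((104)² + 1.15²) = 104 W/(m²·K).
Amplitude A = F₀ / √((Cω)²+λ²) = 22.4 / 104 = 0.216 K.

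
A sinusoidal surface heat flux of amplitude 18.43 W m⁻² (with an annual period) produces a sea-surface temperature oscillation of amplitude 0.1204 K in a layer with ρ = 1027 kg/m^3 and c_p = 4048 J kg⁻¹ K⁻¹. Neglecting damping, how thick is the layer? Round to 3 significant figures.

185 m

ω = 2π / 3.15×10^7 s = 1.99×10^-7 s⁻¹.
Required C = F₀ / (A ω) = 18.43 / (0.1204 × 1.99×10^-7) = 7.68×10^8 J/(m²·K).
D = C / (ρ c_p) = 7.68×10^8 / (1027 × 4048) = 185 m.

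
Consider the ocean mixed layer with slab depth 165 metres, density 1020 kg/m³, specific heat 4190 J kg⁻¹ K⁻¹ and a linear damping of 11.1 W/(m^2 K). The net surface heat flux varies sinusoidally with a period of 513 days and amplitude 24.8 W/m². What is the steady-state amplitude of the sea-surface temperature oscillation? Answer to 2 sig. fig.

Areal heat capacity C = ρ c_p D = 1020 × 4190 × 165 = 7.05×10^8 J/(m^2 K).
Angular frequency ω = 2π / T = 2π / 4.43×10^7 s = 1.42×10^-7 s⁻¹.
√((Cω)² + λ²) = √((100)² + 11.1²) = 101 W/(m²·K).
Amplitude A = F₀ / √((Cω)²+λ²) = 24.8 / 101 = 0.247 K.

0.25 K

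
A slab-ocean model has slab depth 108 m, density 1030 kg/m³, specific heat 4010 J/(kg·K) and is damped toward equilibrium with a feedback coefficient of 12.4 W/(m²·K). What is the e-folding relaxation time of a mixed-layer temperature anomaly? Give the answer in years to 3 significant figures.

1.14 years

Areal heat capacity C = ρ c_p D = 1030 × 4010 × 108 = 4.46×10^8 J m⁻² K⁻¹.
Relaxation time τ = C / λ = 4.46×10^8 / 12.4 = 3.60×10^7 s.
In years: 3.60×10^7 s / (3.156×10^7 s/year) = 1.14 years.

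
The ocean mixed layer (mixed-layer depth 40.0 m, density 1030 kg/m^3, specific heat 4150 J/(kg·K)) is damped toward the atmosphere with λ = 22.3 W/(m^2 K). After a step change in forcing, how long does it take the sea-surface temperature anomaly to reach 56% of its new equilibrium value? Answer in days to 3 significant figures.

72.9 days

Areal heat capacity C = ρ c_p D = 1030 × 4150 × 40.0 = 1.71×10^8 J m⁻² K⁻¹.
τ = C / λ = 1.71×10^8 / 22.3 = 7.67×10^6 s.
Fraction reached: 1 − e^(−t/τ) = 0.56 ⇒ t = −τ ln(1 − 0.56) = τ × 0.821.
t = 6.29×10^6 s = 72.9 days.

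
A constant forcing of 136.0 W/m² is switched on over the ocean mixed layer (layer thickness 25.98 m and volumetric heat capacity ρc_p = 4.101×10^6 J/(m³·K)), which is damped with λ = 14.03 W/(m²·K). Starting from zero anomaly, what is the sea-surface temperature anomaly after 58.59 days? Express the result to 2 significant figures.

Areal heat capacity C = ρc_p × D = 4.101×10^6 × 25.98 = 1.07×10^8 J/(m^2 K).
τ = C / λ = 1.07×10^8 / 14.03 = 7.59×10^6 s.
Equilibrium anomaly ΔT_eq = F / λ = 136.0 / 14.03 = 9.69 K.
t = 58.59 days = 5.06×10^6 s, so t/τ = 0.667.
ΔT(t) = ΔT_eq (1 − e^(−t/τ)) = 9.69 × (1 − e^−0.667) = 4.72 K.

4.7 K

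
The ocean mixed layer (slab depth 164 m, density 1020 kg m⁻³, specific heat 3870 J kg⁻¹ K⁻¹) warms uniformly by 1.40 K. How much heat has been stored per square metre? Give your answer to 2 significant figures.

9.1×10^8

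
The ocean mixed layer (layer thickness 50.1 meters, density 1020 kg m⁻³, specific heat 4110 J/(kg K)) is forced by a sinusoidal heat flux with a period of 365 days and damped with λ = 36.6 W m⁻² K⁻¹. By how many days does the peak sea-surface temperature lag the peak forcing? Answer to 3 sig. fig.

Areal heat capacity C = ρ c_p D = 1020 × 4110 × 50.1 = 2.10×10^8 J/(m²·K).
ω = 2π / 3.15×10^7 s = 1.99×10^-7 s⁻¹.
Phase lag φ = arctan(Cω/λ) = arctan(41.8/36.6) = 0.852 rad.
Time lag = φ / ω = 0.852 / 1.99×10^-7 = 4.28×10^6 s = 49.5 days.

49.5 days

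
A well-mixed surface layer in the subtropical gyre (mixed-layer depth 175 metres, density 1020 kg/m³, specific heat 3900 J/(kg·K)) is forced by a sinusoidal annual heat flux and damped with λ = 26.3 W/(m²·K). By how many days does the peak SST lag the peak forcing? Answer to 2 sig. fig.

80 days

Areal heat capacity C = ρ c_p D = 1020 × 3900 × 175 = 6.96×10^8 J/(m²·K).
ω = 2π / 3.15×10^7 s = 1.99×10^-7 s⁻¹.
Phase lag φ = arctan(Cω/λ) = arctan(139/26.3) = 1.38 rad.
Time lag = φ / ω = 1.38 / 1.99×10^-7 = 6.94×10^6 s = 80.4 days.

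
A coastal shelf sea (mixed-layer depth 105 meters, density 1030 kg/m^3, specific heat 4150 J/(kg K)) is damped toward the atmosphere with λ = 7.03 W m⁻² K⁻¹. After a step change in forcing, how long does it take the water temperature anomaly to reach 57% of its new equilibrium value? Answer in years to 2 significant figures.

1.7 years

Areal heat capacity C = ρ c_p D = 1030 × 4150 × 105 = 4.49×10^8 J/(m²·K).
τ = C / λ = 4.49×10^8 / 7.03 = 6.38×10^7 s.
Fraction reached: 1 − e^(−t/τ) = 0.57 ⇒ t = −τ ln(1 − 0.57) = τ × 0.844.
t = 5.39×10^7 s = 1.71 years.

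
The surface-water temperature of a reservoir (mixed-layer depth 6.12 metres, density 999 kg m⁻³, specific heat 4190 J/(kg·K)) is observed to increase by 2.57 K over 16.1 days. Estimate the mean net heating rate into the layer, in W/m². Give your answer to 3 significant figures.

47.3

Areal heat capacity C = ρ c_p D = 999 × 4190 × 6.12 = 2.56×10^7 J m⁻² K⁻¹.
Required heat per unit area: Q = C ΔT = 2.56×10^7 × 2.57 = 6.58×10^7 J/m².
Flux F = Q / Δt = 6.58×10^7 / 1.39×10^6 s = 47.3 W/m².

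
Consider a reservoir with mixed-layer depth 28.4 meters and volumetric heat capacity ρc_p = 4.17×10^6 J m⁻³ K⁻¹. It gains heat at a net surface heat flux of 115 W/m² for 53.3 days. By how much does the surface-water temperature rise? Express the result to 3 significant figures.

4.47 K

Areal heat capacity C = ρc_p × D = 4.17×10^6 × 28.4 = 1.18×10^8 J/(m²·K).
Net heat input Q = F Δt = 115 × (53.3 days × 86400 s/day) = 5.30×10^8 J/m².
ΔT = Q / C = 5.30×10^8 / 1.18×10^8 = 4.47 K.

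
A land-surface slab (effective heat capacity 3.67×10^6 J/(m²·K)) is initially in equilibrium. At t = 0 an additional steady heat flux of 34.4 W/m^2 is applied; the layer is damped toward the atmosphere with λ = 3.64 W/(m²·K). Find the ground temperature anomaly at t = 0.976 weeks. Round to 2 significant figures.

Areal heat capacity C = 3.67×10^6 J/(m²·K) (given).
τ = C / λ = 3.67×10^6 / 3.64 = 1.01×10^6 s.
Equilibrium anomaly ΔT_eq = F / λ = 34.4 / 3.64 = 9.45 K.
t = 0.976 weeks = 5.90×10^5 s, so t/τ = 0.585.
ΔT(t) = ΔT_eq (1 − e^(−t/τ)) = 9.45 × (1 − e^−0.585) = 4.19 K.

4.2 K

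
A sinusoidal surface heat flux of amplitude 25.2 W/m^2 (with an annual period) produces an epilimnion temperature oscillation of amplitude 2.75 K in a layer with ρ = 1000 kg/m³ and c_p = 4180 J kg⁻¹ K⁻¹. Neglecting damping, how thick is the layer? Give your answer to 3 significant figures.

11.0 m

ω = 2π / 3.15×10^7 s = 1.99×10^-7 s⁻¹.
Required C = F₀ / (A ω) = 25.2 / (2.75 × 1.99×10^-7) = 4.60×10^7 J/(m²·K).
D = C / (ρ c_p) = 4.60×10^7 / (1000 × 4180) = 11.0 m.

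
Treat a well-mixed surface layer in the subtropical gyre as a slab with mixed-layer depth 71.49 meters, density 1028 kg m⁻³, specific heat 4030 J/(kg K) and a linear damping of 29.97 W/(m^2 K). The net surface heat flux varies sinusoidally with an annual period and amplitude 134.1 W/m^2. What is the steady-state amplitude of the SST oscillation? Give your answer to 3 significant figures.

2.03 K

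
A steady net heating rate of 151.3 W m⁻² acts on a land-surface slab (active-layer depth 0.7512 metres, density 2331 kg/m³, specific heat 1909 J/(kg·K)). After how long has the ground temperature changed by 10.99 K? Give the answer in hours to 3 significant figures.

67.4 hours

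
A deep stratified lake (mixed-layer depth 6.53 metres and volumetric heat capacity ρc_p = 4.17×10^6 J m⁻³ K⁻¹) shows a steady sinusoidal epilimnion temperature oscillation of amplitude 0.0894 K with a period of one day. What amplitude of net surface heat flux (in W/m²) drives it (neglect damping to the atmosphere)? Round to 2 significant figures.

Areal heat capacity C = ρc_p × D = 4.17×10^6 × 6.53 = 2.72×10^7 J m⁻² K⁻¹.
ω = 2π / 86400 s = 7.27×10^-5 s⁻¹.
Cω = 2.72×10^7 × 7.27×10^-5 = 1980 W/(m²·K).
F₀ = A × Cω = 0.0894 × 1980 = 177 W/m².

180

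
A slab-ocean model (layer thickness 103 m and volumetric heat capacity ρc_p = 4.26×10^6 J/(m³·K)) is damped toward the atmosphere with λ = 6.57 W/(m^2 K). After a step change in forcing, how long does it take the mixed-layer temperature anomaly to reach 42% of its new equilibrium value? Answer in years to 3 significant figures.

Areal heat capacity C = ρc_p × D = 4.26×10^6 × 103 = 4.39×10^8 J/(m^2 K).
τ = C / λ = 4.39×10^8 / 6.57 = 6.68×10^7 s.
Fraction reached: 1 − e^(−t/τ) = 0.42 ⇒ t = −τ ln(1 − 0.42) = τ × 0.545.
t = 3.64×10^7 s = 1.15 years.

1.15 years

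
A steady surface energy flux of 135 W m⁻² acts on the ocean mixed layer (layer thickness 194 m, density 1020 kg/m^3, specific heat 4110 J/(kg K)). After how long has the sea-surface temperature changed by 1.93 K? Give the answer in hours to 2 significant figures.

Areal heat capacity C = ρ c_p D = 1020 × 4110 × 194 = 8.13×10^8 J/(m²·K).
Time required: Δt = C ΔT / F = 8.13×10^8 × 1.93 / 135 = 1.16×10^7 s.
In hours: 1.16×10^7 s / (3600 s/hour) = 3230 hours.

3200 hours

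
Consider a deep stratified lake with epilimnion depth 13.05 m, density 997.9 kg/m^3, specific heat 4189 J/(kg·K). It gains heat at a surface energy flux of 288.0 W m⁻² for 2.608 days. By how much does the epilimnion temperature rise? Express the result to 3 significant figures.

1.19 K

Areal heat capacity C = ρ c_p D = 997.9 × 4189 × 13.05 = 5.46×10^7 J m⁻² K⁻¹.
Net heat input Q = F Δt = 288.0 × (2.608 days × 86400 s/day) = 6.49×10^7 J/m².
ΔT = Q / C = 6.49×10^7 / 5.46×10^7 = 1.19 K.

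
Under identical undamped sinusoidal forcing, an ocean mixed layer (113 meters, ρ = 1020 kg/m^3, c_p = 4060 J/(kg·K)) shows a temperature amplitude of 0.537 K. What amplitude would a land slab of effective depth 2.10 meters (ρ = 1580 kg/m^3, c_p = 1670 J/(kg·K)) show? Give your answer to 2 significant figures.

45 K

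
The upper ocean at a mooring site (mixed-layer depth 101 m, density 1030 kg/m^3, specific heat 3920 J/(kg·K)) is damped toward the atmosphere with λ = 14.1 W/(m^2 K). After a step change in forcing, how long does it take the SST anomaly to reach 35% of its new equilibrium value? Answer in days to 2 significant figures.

Areal heat capacity C = ρ c_p D = 1030 × 3920 × 101 = 4.08×10^8 J/(m^2 K).
τ = C / λ = 4.08×10^8 / 14.1 = 2.89×10^7 s.
Fraction reached: 1 − e^(−t/τ) = 0.35 ⇒ t = −τ ln(1 − 0.35) = τ × 0.431.
t = 1.25×10^7 s = 144 days.

140 days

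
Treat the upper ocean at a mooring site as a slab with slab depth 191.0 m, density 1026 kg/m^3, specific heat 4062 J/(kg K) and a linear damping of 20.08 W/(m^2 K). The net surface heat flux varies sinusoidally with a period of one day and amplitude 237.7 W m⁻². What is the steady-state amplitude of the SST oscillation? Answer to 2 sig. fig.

0.0041 K

Areal heat capacity C = ρ c_p D = 1026 × 4062 × 191.0 = 7.96×10^8 J/(m^2 K).
Angular frequency ω = 2π / T = 2π / 86400 s = 7.27×10^-5 s⁻¹.
√((Cω)² + λ²) = √((57900)² + 20.08²) = 57900 W/(m²·K).
Amplitude A = F₀ / √((Cω)²+λ²) = 237.7 / 57900 = 0.00411 K.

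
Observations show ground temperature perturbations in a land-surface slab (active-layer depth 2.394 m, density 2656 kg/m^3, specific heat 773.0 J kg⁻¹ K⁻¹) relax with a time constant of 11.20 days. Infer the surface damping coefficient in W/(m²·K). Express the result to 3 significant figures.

Areal heat capacity C = ρ c_p D = 2656 × 773.0 × 2.394 = 4.92×10^6 J/(m^2 K).
τ = 11.20 days = 9.68×10^5 s.
λ = C / τ = 4.92×10^6 / 9.68×10^5 = 5.08 W/(m²·K).

5.08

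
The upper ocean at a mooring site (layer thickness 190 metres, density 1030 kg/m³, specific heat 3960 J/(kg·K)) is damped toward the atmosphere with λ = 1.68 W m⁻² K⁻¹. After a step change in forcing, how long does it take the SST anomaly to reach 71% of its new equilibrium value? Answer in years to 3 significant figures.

Areal heat capacity C = ρ c_p D = 1030 × 3960 × 190 = 7.75×10^8 J/(m^2 K).
τ = C / λ = 7.75×10^8 / 1.68 = 4.61×10^8 s.
Fraction reached: 1 − e^(−t/τ) = 0.71 ⇒ t = −τ ln(1 − 0.71) = τ × 1.24.
t = 5.71×10^8 s = 18.1 years.

18.1 years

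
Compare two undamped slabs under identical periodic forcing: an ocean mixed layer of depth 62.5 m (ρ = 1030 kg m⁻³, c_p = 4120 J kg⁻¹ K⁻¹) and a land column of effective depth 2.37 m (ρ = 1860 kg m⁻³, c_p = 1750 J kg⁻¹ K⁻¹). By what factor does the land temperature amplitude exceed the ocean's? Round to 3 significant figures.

C_ocean = 1030 × 4120 × 62.5 = 2.65×10^8 J/(m²·K).
C_land = 1860 × 1750 × 2.37 = 7.71×10^6 J/(m²·K).
Undamped amplitude ∝ 1/C, so A_land/A_ocean = C_ocean/C_land = 34.4.

34.4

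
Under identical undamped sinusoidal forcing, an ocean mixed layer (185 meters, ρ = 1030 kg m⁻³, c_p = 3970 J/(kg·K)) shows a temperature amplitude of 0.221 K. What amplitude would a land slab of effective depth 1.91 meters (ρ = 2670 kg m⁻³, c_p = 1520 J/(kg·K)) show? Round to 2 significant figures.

C_ocean = 7.56×10^8 J/(m²·K); C_land = 7.75×10^6 J/(m²·K).
A ∝ 1/C ⇒ A_land = A_ocean × C_ocean/C_land = 0.221 × 97.6 = 21.6 K.

22 K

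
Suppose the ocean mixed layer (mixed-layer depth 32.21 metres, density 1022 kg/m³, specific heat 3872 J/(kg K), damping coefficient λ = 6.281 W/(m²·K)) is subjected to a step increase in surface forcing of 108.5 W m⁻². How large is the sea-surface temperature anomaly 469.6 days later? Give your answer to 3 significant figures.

14.9 K

Areal heat capacity C = ρ c_p D = 1022 × 3872 × 32.21 = 1.27×10^8 J/(m^2 K).
τ = C / λ = 1.27×10^8 / 6.281 = 2.03×10^7 s.
Equilibrium anomaly ΔT_eq = F / λ = 108.5 / 6.281 = 17.3 K.
t = 469.6 days = 4.06×10^7 s, so t/τ = 2.00.
ΔT(t) = ΔT_eq (1 − e^(−t/τ)) = 17.3 × (1 − e^−2.00) = 14.9 K.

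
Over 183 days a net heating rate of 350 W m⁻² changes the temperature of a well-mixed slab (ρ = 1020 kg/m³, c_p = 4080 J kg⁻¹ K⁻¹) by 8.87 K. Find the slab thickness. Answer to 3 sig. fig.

150 m

Heat input Q = F Δt = 350 × 1.58×10^7 s = 5.53×10^9 J/m².
Required areal heat capacity C = Q / ΔT = 6.24×10^8 J/(m²·K).
Depth D = C / (ρ c_p) = 6.24×10^8 / (1020 × 4080) = 150 m.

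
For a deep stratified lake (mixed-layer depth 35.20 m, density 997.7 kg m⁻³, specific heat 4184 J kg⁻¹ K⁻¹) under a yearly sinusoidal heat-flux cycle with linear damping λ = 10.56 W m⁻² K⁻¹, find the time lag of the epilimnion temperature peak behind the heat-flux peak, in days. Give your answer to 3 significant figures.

71.1 days

Areal heat capacity C = ρ c_p D = 997.7 × 4184 × 35.20 = 1.47×10^8 J/(m^2 K).
ω = 2π / 3.15×10^7 s = 1.99×10^-7 s⁻¹.
Phase lag φ = arctan(Cω/λ) = arctan(29.3/10.56) = 1.22 rad.
Time lag = φ / ω = 1.22 / 1.99×10^-7 = 6.15×10^6 s = 71.1 days.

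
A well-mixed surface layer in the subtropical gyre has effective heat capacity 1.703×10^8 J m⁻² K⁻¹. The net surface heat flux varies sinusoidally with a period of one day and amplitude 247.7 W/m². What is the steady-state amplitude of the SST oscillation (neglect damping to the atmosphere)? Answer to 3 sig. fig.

Areal heat capacity C = 1.703×10^8 J m⁻² K⁻¹ (given).
Angular frequency ω = 2π / T = 2π / 86400 s = 7.27×10^-5 s⁻¹.
Cω = 1.70×10^8 × 7.27×10^-5 = 12400 W/(m²·K).
Amplitude A = F₀ / (Cω) = 247.7 / 12400 = 0.0200 K.

0.0200 K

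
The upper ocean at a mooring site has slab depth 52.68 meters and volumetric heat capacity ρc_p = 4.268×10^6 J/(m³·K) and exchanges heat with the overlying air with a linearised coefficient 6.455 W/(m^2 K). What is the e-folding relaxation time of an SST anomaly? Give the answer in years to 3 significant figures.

Areal heat capacity C = ρc_p × D = 4.268×10^6 × 52.68 = 2.25×10^8 J/(m²·K).
Relaxation time τ = C / λ = 2.25×10^8 / 6.455 = 3.48×10^7 s.
In years: 3.48×10^7 s / (3.156×10^7 s/year) = 1.10 years.

1.10 years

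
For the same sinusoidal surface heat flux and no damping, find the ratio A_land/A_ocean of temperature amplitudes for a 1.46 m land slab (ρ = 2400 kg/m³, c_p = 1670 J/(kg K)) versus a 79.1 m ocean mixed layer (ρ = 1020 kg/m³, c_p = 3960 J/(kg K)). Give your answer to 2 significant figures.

55

C_ocean = 1020 × 3960 × 79.1 = 3.20×10^8 J/(m²·K).
C_land = 2400 × 1670 × 1.46 = 5.85×10^6 J/(m²·K).
Undamped amplitude ∝ 1/C, so A_land/A_ocean = C_ocean/C_land = 54.6.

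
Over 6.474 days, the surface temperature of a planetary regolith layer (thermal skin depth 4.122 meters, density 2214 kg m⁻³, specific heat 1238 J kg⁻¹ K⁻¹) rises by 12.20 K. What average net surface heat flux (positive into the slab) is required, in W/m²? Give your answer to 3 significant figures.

246

Areal heat capacity C = ρ c_p D = 2214 × 1238 × 4.122 = 1.13×10^7 J/(m²·K).
Required heat per unit area: Q = C ΔT = 1.13×10^7 × 12.20 = 1.38×10^8 J/m².
Flux F = Q / Δt = 1.38×10^8 / 5.59×10^5 s = 246 W/m².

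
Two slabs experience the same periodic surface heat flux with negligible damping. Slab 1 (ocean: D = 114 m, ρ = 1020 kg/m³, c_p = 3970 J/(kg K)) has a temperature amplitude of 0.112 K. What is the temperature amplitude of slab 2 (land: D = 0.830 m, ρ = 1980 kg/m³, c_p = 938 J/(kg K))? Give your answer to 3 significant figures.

C_ocean = 4.62×10^8 J/(m²·K); C_land = 1.54×10^6 J/(m²·K).
A ∝ 1/C ⇒ A_land = A_ocean × C_ocean/C_land = 0.112 × 299 = 33.5 K.

33.5 K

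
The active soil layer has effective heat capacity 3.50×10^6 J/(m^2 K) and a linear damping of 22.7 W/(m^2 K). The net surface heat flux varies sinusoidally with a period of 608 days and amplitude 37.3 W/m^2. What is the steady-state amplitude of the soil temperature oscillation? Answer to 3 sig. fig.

1.64 K

Areal heat capacity C = 3.50×10^6 J/(m^2 K) (given).
Angular frequency ω = 2π / T = 2π / 5.25×10^7 s = 1.20×10^-7 s⁻¹.
√((Cω)² + λ²) = √((0.419)² + 22.7²) = 22.7 W/(m²·K).
Amplitude A = F₀ / √((Cω)²+λ²) = 37.3 / 22.7 = 1.64 K.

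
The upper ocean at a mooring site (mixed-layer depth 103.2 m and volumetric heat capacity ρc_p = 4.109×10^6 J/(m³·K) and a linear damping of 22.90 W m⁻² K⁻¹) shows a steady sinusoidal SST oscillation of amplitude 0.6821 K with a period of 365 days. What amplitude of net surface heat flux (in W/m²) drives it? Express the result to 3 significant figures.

59.7

Areal heat capacity C = ρc_p × D = 4.109×10^6 × 103.2 = 4.24×10^8 J m⁻² K⁻¹.
ω = 2π / 3.15×10^7 s = 1.99×10^-7 s⁻¹.
√((Cω)² + λ²) = √((84.5)² + 22.90²) = 87.5 W/(m²·K).
F₀ = A × √((Cω)²+λ²) = 0.6821 × 87.5 = 59.7 W/m².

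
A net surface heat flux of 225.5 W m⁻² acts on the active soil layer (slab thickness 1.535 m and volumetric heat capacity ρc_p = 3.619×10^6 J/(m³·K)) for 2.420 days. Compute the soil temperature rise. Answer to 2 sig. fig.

8.5 K

Areal heat capacity C = ρc_p × D = 3.619×10^6 × 1.535 = 5.56×10^6 J/(m²·K).
Net heat input Q = F Δt = 225.5 × (2.420 days × 86400 s/day) = 4.71×10^7 J/m².
ΔT = Q / C = 4.71×10^7 / 5.56×10^6 = 8.49 K.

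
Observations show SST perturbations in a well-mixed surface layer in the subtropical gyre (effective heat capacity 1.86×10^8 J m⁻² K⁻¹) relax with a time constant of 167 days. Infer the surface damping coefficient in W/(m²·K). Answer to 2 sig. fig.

Areal heat capacity C = 1.86×10^8 J m⁻² K⁻¹ (given).
τ = 167 days = 1.44×10^7 s.
λ = C / τ = 1.86×10^8 / 1.44×10^7 = 12.9 W/(m²·K).

13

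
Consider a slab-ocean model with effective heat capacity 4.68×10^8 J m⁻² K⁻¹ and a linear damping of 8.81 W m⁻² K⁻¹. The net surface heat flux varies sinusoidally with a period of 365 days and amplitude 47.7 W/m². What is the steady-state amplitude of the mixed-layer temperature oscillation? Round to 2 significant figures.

Areal heat capacity C = 4.68×10^8 J m⁻² K⁻¹ (given).
Angular frequency ω = 2π / T = 2π / 3.15×10^7 s = 1.99×10^-7 s⁻¹.
√((Cω)² + λ²) = √((93.2)² + 8.81²) = 93.7 W/(m²·K).
Amplitude A = F₀ / √((Cω)²+λ²) = 47.7 / 93.7 = 0.509 K.

0.51 K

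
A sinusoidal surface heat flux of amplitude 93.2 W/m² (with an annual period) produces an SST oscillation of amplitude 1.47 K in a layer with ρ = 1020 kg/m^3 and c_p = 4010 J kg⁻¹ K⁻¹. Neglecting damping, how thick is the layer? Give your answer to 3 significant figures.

77.8 m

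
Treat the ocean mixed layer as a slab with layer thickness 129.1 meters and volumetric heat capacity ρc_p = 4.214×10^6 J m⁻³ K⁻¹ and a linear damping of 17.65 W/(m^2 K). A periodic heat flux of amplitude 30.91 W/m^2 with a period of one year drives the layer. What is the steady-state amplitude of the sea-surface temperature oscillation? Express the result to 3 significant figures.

Areal heat capacity C = ρc_p × D = 4.214×10^6 × 129.1 = 5.44×10^8 J m⁻² K⁻¹.
Angular frequency ω = 2π / T = 2π / 3.15×10^7 s = 1.99×10^-7 s⁻¹.
√((Cω)² + λ²) = √((108)² + 17.65²) = 110 W/(m²·K).
Amplitude A = F₀ / √((Cω)²+λ²) = 30.91 / 110 = 0.281 K.

0.281 K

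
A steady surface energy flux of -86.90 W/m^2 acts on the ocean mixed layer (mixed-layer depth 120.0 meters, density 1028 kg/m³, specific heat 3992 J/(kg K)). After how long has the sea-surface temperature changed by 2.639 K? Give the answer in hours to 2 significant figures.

4200 hours

Areal heat capacity C = ρ c_p D = 1028 × 3992 × 120.0 = 4.92×10^8 J/(m^2 K).
Time required: Δt = C ΔT / F = 4.92×10^8 × -2.639 / -86.90 = 1.50×10^7 s.
In hours: 1.50×10^7 s / (3600 s/hour) = 4150 hours.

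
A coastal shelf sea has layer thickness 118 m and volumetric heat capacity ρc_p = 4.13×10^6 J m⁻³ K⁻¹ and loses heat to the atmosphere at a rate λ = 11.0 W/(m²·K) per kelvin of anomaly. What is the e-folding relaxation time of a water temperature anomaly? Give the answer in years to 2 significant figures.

Areal heat capacity C = ρc_p × D = 4.13×10^6 × 118 = 4.87×10^8 J/(m²·K).
Relaxation time τ = C / λ = 4.87×10^8 / 11.0 = 4.43×10^7 s.
In years: 4.43×10^7 s / (3.156×10^7 s/year) = 1.40 years.

1.4 years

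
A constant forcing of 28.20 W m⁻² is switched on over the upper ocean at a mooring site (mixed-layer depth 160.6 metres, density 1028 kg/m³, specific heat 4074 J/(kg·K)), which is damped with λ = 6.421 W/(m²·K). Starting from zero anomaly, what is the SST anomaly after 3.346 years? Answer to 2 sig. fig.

2.8 K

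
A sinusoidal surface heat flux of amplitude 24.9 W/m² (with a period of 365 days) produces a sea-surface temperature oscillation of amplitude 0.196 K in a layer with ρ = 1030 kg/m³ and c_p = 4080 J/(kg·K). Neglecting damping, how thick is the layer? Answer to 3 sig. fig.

152 m

ω = 2π / 3.15×10^7 s = 1.99×10^-7 s⁻¹.
Required C = F₀ / (A ω) = 24.9 / (0.196 × 1.99×10^-7) = 6.38×10^8 J/(m²·K).
D = C / (ρ c_p) = 6.38×10^8 / (1030 × 4080) = 152 m.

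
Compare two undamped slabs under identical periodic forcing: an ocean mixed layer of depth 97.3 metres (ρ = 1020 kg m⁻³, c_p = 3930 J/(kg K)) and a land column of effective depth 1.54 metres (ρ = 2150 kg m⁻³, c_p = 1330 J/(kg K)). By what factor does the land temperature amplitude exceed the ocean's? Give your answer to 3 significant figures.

C_ocean = 1020 × 3930 × 97.3 = 3.90×10^8 J/(m²·K).
C_land = 2150 × 1330 × 1.54 = 4.40×10^6 J/(m²·K).
Undamped amplitude ∝ 1/C, so A_land/A_ocean = C_ocean/C_land = 88.6.

88.6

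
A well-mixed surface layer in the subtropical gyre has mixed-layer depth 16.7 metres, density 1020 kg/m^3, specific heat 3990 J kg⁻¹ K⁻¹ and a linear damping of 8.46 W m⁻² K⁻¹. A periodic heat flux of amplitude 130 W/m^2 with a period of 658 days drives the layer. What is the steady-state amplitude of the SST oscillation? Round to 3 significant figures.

11.5 K

Areal heat capacity C = ρ c_p D = 1020 × 3990 × 16.7 = 6.80×10^7 J m⁻² K⁻¹.
Angular frequency ω = 2π / T = 2π / 5.69×10^7 s = 1.11×10^-7 s⁻¹.
√((Cω)² + λ²) = √((7.51)² + 8.46²) = 11.3 W/(m²·K).
Amplitude A = F₀ / √((Cω)²+λ²) = 130 / 11.3 = 11.5 K.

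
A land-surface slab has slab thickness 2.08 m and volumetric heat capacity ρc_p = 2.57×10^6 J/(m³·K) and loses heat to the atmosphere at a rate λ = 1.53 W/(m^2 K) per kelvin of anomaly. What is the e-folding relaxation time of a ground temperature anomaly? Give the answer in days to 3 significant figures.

40.4 days

Areal heat capacity C = ρc_p × D = 2.57×10^6 × 2.08 = 5.35×10^6 J m⁻² K⁻¹.
Relaxation time τ = C / λ = 5.35×10^6 / 1.53 = 3.49×10^6 s.
In days: 3.49×10^6 s / (86400 s/day) = 40.4 days.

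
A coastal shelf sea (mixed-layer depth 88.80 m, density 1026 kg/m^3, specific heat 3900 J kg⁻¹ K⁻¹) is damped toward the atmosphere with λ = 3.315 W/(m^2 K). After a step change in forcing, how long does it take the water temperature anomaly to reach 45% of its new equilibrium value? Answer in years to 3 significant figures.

2.03 years

Areal heat capacity C = ρ c_p D = 1026 × 3900 × 88.80 = 3.55×10^8 J/(m²·K).
τ = C / λ = 3.55×10^8 / 3.315 = 1.07×10^8 s.
Fraction reached: 1 − e^(−t/τ) = 0.45 ⇒ t = −τ ln(1 − 0.45) = τ × 0.598.
t = 6.41×10^7 s = 2.03 years.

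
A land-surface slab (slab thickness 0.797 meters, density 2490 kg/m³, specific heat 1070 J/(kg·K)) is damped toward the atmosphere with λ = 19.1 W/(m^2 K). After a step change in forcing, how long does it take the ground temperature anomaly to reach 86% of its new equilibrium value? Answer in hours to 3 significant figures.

Areal heat capacity C = ρ c_p D = 2490 × 1070 × 0.797 = 2.12×10^6 J/(m^2 K).
τ = C / λ = 2.12×10^6 / 19.1 = 1.11×10^5 s.
Fraction reached: 1 − e^(−t/τ) = 0.86 ⇒ t = −τ ln(1 − 0.86) = τ × 1.97.
t = 2.19×10^5 s = 60.7 hours.

60.7 hours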